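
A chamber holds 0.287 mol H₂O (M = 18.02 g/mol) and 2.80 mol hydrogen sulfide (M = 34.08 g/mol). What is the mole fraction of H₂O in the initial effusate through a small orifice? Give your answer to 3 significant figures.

Effusion rate of each component ∝ n_i/√M_i (partial pressure × 1/√M).
x_H₂O(eff) = (n_H₂O/√M_H₂O) / (n_H₂O/√M_H₂O + n_H₂S/√M_H₂S)
= (0.287/√18.02) / (0.287/√18.02 + 2.80/√34.08) = 0.06761/(0.06761 + 0.4796) = 0.124.

0.124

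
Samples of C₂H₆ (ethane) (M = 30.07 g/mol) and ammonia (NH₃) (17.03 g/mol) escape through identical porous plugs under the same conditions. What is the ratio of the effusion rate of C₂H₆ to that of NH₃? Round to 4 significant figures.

0.7526

From Graham's law, rate_C₂H₆/rate_NH₃ = √(M_NH₃/M_C₂H₆) = √(17.03/30.07) = √0.5663 = 0.7526.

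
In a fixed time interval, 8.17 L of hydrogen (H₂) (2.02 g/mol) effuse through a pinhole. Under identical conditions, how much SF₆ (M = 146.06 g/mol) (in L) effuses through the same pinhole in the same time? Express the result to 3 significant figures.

Graham's law gives rate_SF₆/rate_H₂ = √(M_H₂/M_SF₆) = √(2.02/146.06) = √0.01383 = 0.1176.
So the volume for SF₆ is 8.17 × 0.1176 = 0.961 L.

0.961 L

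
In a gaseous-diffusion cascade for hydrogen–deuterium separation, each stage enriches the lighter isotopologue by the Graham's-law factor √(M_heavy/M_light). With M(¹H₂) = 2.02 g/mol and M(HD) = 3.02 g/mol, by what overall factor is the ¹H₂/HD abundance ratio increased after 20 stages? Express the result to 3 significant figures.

The single-stage factor is √(M_heavy/M_light), so 20 stages give [√(3.02/2.02)]^20 = (3.02/2.02)^(20/2).
= 1.49505^10 = 55.8.

55.8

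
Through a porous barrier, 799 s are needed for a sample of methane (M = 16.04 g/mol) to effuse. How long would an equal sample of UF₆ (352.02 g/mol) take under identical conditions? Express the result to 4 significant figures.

Since effusion rate ∝ 1/√M, t_UF₆/t_CH₄ = √(M_UF₆/M_CH₄) = √(352.02/16.04) = √21.95 = 4.685.
So the time for UF₆ is 799 × 4.685 = 3743 s.

3743 s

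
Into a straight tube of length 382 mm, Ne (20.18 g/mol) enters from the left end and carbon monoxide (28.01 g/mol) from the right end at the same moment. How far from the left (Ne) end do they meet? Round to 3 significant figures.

Distances travelled in equal time are proportional to diffusion rates, so d_Ne/d_CO = √(M_CO/M_Ne) = √(28.01/20.18) = 1.178.
With d_Ne + d_CO = 382 mm, d_CO = 382/(1 + 1.178) = 175.4 mm.
d_Ne = 382 − 175.4 = 207 mm.

207 mm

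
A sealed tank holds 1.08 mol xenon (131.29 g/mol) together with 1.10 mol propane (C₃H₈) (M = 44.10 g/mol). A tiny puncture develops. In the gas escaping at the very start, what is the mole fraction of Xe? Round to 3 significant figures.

The effusion rate of species i is ∝ p_i/√M_i ∝ n_i/√M_i.
So x_Xe in the escaping gas = (n_Xe/√M_Xe) / Σ(n_i/√M_i)
= (1.08/√131.29) / (1.08/√131.29 + 1.10/√44.10) = 0.09426/(0.09426 + 0.1656) = 0.363.

0.363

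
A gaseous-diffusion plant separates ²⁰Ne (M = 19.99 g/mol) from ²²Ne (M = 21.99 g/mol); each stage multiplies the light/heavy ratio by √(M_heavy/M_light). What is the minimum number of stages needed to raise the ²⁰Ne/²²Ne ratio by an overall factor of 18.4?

62

Single-stage factor α = √(21.99/19.99), so ln α = ½ ln(1.10005) = 0.04768.
Need α^N ≥ 18.4 ⇒ N ≥ ln(18.4) / ln α = 2.912 / 0.04768 = 61.08.
So at least 62 stages are needed.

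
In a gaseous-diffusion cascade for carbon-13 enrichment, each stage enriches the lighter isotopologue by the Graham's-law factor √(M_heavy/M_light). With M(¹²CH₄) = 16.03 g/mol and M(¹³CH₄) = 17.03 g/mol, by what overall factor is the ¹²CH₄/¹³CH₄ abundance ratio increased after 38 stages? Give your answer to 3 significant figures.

After 38 stages the ratio has grown by (√(17.03/16.03))^38 = (17.03/16.03)^(38/2).
= 1.06238^19 = 3.16.

3.16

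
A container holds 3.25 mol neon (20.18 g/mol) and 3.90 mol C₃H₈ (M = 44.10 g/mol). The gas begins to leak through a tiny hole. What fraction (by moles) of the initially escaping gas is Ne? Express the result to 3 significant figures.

Each component's effusion rate ∝ (its partial pressure)·(1/√M) ∝ n_i/√M_i.
x_Ne(eff) = (n_Ne/√M_Ne) / (n_Ne/√M_Ne + n_C₃H₈/√M_C₃H₈)
= (3.25/√20.18) / (3.25/√20.18 + 3.90/√44.10) = 0.7235/(0.7235 + 0.5873) = 0.552.

0.552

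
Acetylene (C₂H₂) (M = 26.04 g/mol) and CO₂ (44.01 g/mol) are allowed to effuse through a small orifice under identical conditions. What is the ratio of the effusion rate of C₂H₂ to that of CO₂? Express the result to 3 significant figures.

1.30

From Graham's law, rate_C₂H₂/rate_CO₂ = √(M_CO₂/M_C₂H₂) = √(44.01/26.04) = √1.690 = 1.30.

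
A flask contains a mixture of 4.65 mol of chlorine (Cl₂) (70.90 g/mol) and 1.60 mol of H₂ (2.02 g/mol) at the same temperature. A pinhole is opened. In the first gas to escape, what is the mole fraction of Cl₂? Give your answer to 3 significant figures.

Each component's effusion rate ∝ (its partial pressure)·(1/√M) ∝ n_i/√M_i.
So x_Cl₂ in the escaping gas = (n_Cl₂/√M_Cl₂) / Σ(n_i/√M_i)
= (4.65/√70.90) / (4.65/√70.90 + 1.60/√2.02) = 0.5522/(0.5522 + 1.126) = 0.329.

0.329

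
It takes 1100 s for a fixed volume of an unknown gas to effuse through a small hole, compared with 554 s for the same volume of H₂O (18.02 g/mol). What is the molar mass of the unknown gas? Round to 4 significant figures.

From Graham's law, t_X/t_H₂O = √(M_X/M_H₂O).
1100/554 = 1.986 = √(M_X/18.02)
M_X = 18.02 × 1.986² = 18.02 × 3.942 = 71.04 g/mol

71.04 g/mol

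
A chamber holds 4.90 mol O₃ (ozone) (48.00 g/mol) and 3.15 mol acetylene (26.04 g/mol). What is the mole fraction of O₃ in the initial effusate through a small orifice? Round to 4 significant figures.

Each component's effusion rate ∝ (its partial pressure)·(1/√M) ∝ n_i/√M_i.
x_O₃(eff) = (n_O₃/√M_O₃) / (n_O₃/√M_O₃ + n_C₂H₂/√M_C₂H₂)
= (4.90/√48.00) / (4.90/√48.00 + 3.15/√26.04) = 0.7073/(0.7073 + 0.6173) = 0.5340.

0.5340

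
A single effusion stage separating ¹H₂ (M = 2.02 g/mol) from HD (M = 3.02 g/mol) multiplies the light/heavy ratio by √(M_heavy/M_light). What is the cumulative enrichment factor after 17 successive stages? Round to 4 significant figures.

30.52

Overall factor = α^17 with α = √(3.02/2.02), i.e. (3.02/2.02)^(17/2).
= 1.49505^(17/2) = 30.52.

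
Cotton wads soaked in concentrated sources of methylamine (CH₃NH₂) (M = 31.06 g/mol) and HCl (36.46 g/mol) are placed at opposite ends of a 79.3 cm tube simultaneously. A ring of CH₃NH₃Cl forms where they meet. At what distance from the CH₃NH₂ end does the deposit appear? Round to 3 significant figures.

Distances travelled in equal time are proportional to diffusion rates, so d_CH₃NH₂/d_HCl = √(M_HCl/M_CH₃NH₂) = √(36.46/31.06) = 1.083.
With d_CH₃NH₂ + d_HCl = 79.3 cm, d_HCl = 79.3/(1 + 1.083) = 38.06 cm.
d_CH₃NH₂ = 79.3 − 38.06 = 41.2 cm.

41.2 cm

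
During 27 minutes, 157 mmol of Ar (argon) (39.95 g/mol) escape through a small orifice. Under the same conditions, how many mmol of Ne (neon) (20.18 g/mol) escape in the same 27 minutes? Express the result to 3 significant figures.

From Graham's law, rate_Ne/rate_Ar = √(M_Ar/M_Ne) = √(39.95/20.18) = √1.980 = 1.407.
So the amount for Ne is 157 × 1.407 = 221 mmol.

221 mmol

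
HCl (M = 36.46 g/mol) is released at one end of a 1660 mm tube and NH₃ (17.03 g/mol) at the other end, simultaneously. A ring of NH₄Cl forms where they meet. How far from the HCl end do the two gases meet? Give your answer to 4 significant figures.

The fronts meet when d_HCl + d_NH₃ = L with d_HCl/d_NH₃ = √(M_NH₃/M_HCl) (Graham's law). Here √(M_NH₃/M_HCl) = √(17.03/36.46) = 0.6834.
With d_HCl + d_NH₃ = 1660 mm, d_NH₃ = 1660/(1 + 0.6834) = 986.1 mm.
d_HCl = 1660 − 986.1 = 673.9 mm.

673.9 mm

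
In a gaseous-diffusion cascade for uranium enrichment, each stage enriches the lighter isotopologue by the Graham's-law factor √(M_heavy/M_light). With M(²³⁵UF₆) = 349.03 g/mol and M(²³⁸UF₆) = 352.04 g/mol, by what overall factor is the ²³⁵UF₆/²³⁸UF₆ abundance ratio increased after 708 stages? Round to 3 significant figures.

20.9

The single-stage factor is √(M_heavy/M_light), so 708 stages give [√(352.04/349.03)]^708 = (352.04/349.03)^(708/2).
= 1.00862^354 = 20.9.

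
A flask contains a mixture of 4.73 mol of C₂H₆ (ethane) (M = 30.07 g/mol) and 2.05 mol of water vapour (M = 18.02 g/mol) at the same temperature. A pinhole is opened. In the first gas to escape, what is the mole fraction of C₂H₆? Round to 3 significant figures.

0.641

Each component's effusion rate ∝ (its partial pressure)·(1/√M) ∝ n_i/√M_i.
Mole fraction of C₂H₆ in the effusate = (n_C₂H₆/√M_C₂H₆) / (n_C₂H₆/√M_C₂H₆ + n_H₂O/√M_H₂O)
= (4.73/√30.07) / (4.73/√30.07 + 2.05/√18.02) = 0.8626/(0.8626 + 0.4829) = 0.641.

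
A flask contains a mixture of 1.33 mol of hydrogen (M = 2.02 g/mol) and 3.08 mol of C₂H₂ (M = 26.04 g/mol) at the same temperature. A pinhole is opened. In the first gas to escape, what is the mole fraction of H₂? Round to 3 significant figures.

Rate_i ∝ x_i/√M_i (Graham's law weighted by mole fraction), so the effusate composition follows n_i/√M_i.
Mole fraction of H₂ in the effusate = (n_H₂/√M_H₂) / (n_H₂/√M_H₂ + n_C₂H₂/√M_C₂H₂)
= (1.33/√2.02) / (1.33/√2.02 + 3.08/√26.04) = 0.9358/(0.9358 + 0.6036) = 0.608.

0.608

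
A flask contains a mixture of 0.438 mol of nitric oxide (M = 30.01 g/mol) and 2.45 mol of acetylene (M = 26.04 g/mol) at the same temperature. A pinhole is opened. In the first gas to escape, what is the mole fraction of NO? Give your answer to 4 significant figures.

0.1428

Each component's effusion rate ∝ (its partial pressure)·(1/√M) ∝ n_i/√M_i.
x_NO(eff) = (n_NO/√M_NO) / (n_NO/√M_NO + n_C₂H₂/√M_C₂H₂)
= (0.438/√30.01) / (0.438/√30.01 + 2.45/√26.04) = 0.07995/(0.07995 + 0.4801) = 0.1428.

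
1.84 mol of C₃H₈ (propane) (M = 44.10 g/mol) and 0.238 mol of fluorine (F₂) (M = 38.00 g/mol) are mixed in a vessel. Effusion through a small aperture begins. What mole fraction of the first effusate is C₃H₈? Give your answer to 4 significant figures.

Effusion rate of each component ∝ n_i/√M_i (partial pressure × 1/√M).
Mole fraction of C₃H₈ in the effusate = (n_C₃H₈/√M_C₃H₈) / (n_C₃H₈/√M_C₃H₈ + n_F₂/√M_F₂)
= (1.84/√44.10) / (1.84/√44.10 + 0.238/√38.00) = 0.2771/(0.2771 + 0.03861) = 0.8777.

0.8777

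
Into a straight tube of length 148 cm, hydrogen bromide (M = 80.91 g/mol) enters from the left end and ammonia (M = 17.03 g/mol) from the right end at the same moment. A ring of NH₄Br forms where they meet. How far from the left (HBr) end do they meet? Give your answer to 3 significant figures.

The fronts meet when d_HBr + d_NH₃ = L with d_HBr/d_NH₃ = √(M_NH₃/M_HBr) (Graham's law). Here √(M_NH₃/M_HBr) = √(17.03/80.91) = 0.4588.
With d_HBr + d_NH₃ = 148 cm, d_NH₃ = 148/(1 + 0.4588) = 101.5 cm.
d_HBr = 148 − 101.5 = 46.5 cm.

46.5 cm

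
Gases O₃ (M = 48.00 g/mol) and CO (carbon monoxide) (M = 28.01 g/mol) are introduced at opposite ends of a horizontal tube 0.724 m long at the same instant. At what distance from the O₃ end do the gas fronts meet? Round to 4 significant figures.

Distances travelled in equal time are proportional to diffusion rates, so d_O₃/d_CO = √(M_CO/M_O₃) = √(28.01/48.00) = 0.7639.
With d_O₃ + d_CO = 0.724 m, d_CO = 0.724/(1 + 0.7639) = 0.4105 m.
d_O₃ = 0.724 − 0.4105 = 0.3135 m.

0.3135 m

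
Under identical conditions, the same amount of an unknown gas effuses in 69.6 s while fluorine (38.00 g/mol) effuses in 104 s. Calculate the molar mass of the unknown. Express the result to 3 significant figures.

17.0 g/mol

By Graham's law, t_X/t_F₂ = √(M_X/M_F₂).
69.6/104 = 0.6692 = √(M_X/38.00)
M_X = 38.00 × 0.6692² = 38.00 × 0.4479 = 17.0 g/mol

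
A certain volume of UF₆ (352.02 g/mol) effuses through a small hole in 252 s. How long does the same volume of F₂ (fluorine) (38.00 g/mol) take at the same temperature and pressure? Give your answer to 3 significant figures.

82.8 s

From Graham's law, t_F₂/t_UF₆ = √(M_F₂/M_UF₆) = √(38.00/352.02) = √0.1079 = 0.3286.
So the time for F₂ is 252 × 0.3286 = 82.8 s.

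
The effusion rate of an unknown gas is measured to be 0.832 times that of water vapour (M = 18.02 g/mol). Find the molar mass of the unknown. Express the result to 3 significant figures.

Since effusion rate ∝ 1/√M, rate_X/rate_H₂O = √(M_H₂O/M_X).
0.832 = √(18.02/M_X)
M_X = 18.02 / 0.832² = 18.02 / 0.6922 = 26.0 g/mol

26.0 g/mol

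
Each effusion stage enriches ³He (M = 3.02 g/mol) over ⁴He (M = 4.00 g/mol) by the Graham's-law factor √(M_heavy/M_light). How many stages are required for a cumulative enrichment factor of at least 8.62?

Single-stage factor α = √(4.00/3.02), so ln α = ½ ln(1.32450) = 0.1405.
Need α^N ≥ 8.62 ⇒ N ≥ ln(8.62) / ln α = 2.154 / 0.1405 = 15.33.
Minimum whole number of stages: N = 16.

16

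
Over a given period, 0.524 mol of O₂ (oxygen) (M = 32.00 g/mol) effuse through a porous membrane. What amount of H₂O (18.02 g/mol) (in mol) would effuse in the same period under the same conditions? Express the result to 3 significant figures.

Using Graham's law: rate_H₂O/rate_O₂ = √(M_O₂/M_H₂O) = √(32.00/18.02) = √1.776 = 1.333.
So the amount for H₂O is 0.524 × 1.333 = 0.698 mol.

0.698 mol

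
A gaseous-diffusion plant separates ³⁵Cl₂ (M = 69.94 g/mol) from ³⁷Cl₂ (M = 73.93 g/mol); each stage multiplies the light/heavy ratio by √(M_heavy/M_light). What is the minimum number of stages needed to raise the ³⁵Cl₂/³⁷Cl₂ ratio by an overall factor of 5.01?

With α = √(73.93/69.94) per stage, ln α = ½ ln(1.05705) = 0.02774.
Need α^N ≥ 5.01 ⇒ N ≥ ln(5.01) / ln α = 1.611 / 0.02774 = 58.09.
Rounding up, N = 59 stages.

59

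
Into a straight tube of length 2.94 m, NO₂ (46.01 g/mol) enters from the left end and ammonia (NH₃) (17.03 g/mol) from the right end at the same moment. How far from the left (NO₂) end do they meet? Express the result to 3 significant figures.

Graham's law gives d_NO₂/d_NH₃ = rate_NO₂/rate_NH₃ = √(M_NH₃/M_NO₂) = √(17.03/46.01) = 0.6084.
With d_NO₂ + d_NH₃ = 2.94 m, d_NH₃ = 2.94/(1 + 0.6084) = 1.828 m.
d_NO₂ = 2.94 − 1.828 = 1.11 m.

1.11 m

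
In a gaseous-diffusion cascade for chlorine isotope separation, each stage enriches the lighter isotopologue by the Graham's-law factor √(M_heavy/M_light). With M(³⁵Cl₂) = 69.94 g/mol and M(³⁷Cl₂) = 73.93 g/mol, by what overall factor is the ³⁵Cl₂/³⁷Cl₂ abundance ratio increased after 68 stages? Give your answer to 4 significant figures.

6.595

After 68 stages the ratio has grown by (√(73.93/69.94))^68 = (73.93/69.94)^(68/2).
= 1.05705^34 = 6.595.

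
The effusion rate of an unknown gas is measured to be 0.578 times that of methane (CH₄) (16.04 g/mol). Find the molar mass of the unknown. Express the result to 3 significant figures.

48.0 g/mol

From Graham's law, rate_X/rate_CH₄ = √(M_CH₄/M_X).
0.578 = √(16.04/M_X)
M_X = 16.04 / 0.578² = 16.04 / 0.3341 = 48.0 g/mol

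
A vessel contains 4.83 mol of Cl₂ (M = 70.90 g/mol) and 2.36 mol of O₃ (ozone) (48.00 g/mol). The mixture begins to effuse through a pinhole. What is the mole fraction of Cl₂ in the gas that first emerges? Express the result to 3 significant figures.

0.627

Effusion rate of each component ∝ n_i/√M_i (partial pressure × 1/√M).
x_Cl₂(eff) = (n_Cl₂/√M_Cl₂) / (n_Cl₂/√M_Cl₂ + n_O₃/√M_O₃)
= (4.83/√70.90) / (4.83/√70.90 + 2.36/√48.00) = 0.5736/(0.5736 + 0.3406) = 0.627.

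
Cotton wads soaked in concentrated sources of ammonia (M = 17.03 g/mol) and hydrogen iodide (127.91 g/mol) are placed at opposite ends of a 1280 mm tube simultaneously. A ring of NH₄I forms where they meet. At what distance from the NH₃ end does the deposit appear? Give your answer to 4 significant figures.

Graham's law gives d_NH₃/d_HI = rate_NH₃/rate_HI = √(M_HI/M_NH₃) = √(127.91/17.03) = 2.741.
With d_NH₃ + d_HI = 1280 mm, d_HI = 1280/(1 + 2.741) = 342.2 mm.
d_NH₃ = 1280 − 342.2 = 937.8 mm.

937.8 mm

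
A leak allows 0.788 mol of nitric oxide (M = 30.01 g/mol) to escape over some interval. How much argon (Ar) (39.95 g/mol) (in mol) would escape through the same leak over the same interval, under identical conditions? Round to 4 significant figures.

0.6830 mol

From Graham's law, rate_Ar/rate_NO = √(M_NO/M_Ar) = √(30.01/39.95) = √0.7512 = 0.8667.
So the amount for Ar is 0.788 × 0.8667 = 0.6830 mol.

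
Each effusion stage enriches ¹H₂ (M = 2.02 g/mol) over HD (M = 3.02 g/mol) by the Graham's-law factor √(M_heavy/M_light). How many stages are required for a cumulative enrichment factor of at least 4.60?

8

Single-stage factor α = √(3.02/2.02), so ln α = ½ ln(1.49505) = 0.2011.
Need α^N ≥ 4.60 ⇒ N ≥ ln(4.60) / ln α = 1.526 / 0.2011 = 7.59.
Rounding up, N = 8 stages.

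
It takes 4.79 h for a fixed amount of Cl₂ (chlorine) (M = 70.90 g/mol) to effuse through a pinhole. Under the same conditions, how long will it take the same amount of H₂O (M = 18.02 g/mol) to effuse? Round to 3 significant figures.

2.41 h

From Graham's law, t_H₂O/t_Cl₂ = √(M_H₂O/M_Cl₂) = √(18.02/70.90) = √0.2542 = 0.5041.
So the time for H₂O is 4.79 × 0.5041 = 2.41 h.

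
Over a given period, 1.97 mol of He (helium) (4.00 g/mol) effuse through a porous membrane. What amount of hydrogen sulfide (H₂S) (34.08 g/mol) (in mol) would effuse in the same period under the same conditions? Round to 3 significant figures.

Using Graham's law: rate_H₂S/rate_He = √(M_He/M_H₂S) = √(4.00/34.08) = √0.1174 = 0.3426.
So the amount for H₂S is 1.97 × 0.3426 = 0.675 mol.

0.675 mol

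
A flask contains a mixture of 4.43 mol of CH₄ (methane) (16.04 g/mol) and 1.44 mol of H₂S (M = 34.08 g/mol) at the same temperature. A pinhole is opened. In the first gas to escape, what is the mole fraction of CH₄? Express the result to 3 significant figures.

0.818

Effusion rate of each component ∝ n_i/√M_i (partial pressure × 1/√M).
x_CH₄(eff) = (n_CH₄/√M_CH₄) / (n_CH₄/√M_CH₄ + n_H₂S/√M_H₂S)
= (4.43/√16.04) / (4.43/√16.04 + 1.44/√34.08) = 1.106/(1.106 + 0.2467) = 0.818.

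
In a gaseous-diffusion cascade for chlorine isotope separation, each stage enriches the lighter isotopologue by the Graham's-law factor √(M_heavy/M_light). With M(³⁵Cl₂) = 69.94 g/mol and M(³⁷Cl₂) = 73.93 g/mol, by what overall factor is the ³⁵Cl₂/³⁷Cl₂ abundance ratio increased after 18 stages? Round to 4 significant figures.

1.648

Overall factor = α^18 with α = √(73.93/69.94), i.e. (73.93/69.94)^(18/2).
= 1.05705^9 = 1.648.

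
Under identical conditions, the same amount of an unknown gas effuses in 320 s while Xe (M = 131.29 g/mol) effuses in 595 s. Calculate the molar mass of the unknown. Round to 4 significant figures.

37.97 g/mol

By Graham's law, t_X/t_Xe = √(M_X/M_Xe).
320/595 = 0.5378 = √(M_X/131.29)
M_X = 131.29 × 0.5378² = 131.29 × 0.2892 = 37.97 g/mol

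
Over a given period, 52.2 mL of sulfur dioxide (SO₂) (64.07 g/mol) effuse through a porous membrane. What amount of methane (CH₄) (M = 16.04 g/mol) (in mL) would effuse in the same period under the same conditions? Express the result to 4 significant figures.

By Graham's law, rate_CH₄/rate_SO₂ = √(M_SO₂/M_CH₄) = √(64.07/16.04) = √3.994 = 1.999.
So the volume for CH₄ is 52.2 × 1.999 = 104.3 mL.

104.3 mL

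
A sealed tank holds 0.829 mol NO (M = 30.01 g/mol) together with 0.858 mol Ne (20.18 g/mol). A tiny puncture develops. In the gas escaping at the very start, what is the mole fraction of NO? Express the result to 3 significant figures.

0.442

Effusion rate of each component ∝ n_i/√M_i (partial pressure × 1/√M).
So x_NO in the escaping gas = (n_NO/√M_NO) / Σ(n_i/√M_i)
= (0.829/√30.01) / (0.829/√30.01 + 0.858/√20.18) = 0.1513/(0.1513 + 0.1910) = 0.442.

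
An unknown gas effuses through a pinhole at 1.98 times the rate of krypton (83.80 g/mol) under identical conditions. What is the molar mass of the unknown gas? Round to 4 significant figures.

From Graham's law, rate_X/rate_Kr = √(M_Kr/M_X).
1.98 = √(83.80/M_X)
M_X = 83.80 / 1.98² = 83.80 / 3.920 = 21.38 g/mol

21.38 g/mol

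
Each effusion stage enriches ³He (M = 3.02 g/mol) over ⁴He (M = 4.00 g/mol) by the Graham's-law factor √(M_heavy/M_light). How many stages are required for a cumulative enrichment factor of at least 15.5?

Single-stage factor α = √(4.00/3.02), so ln α = ½ ln(1.32450) = 0.1405.
Need α^N ≥ 15.5 ⇒ N ≥ ln(15.5) / ln α = 2.741 / 0.1405 = 19.51.
Minimum whole number of stages: N = 20.

20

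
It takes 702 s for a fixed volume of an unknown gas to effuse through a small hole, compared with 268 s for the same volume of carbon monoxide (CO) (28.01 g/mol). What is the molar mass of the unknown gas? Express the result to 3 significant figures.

192 g/mol

By Graham's law, t_X/t_CO = √(M_X/M_CO).
702/268 = 2.619 = √(M_X/28.01)
M_X = 28.01 × 2.619² = 28.01 × 6.861 = 192 g/mol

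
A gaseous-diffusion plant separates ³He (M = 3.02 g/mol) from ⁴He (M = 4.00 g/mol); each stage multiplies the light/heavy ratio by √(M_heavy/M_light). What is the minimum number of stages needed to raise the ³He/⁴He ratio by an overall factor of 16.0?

20

Per stage α = (4.00/3.02)^(1/2) = 1.32450^0.5, giving ln α = 0.1405.
Need α^N ≥ 16.0 ⇒ N ≥ ln(16.0) / ln α = 2.773 / 0.1405 = 19.73.
Rounding up, N = 20 stages.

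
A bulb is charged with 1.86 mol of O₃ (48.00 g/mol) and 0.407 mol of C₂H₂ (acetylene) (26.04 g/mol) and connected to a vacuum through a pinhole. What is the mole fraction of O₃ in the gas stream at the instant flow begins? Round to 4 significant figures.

0.7710

Rate_i ∝ x_i/√M_i (Graham's law weighted by mole fraction), so the effusate composition follows n_i/√M_i.
Mole fraction of O₃ in the effusate = (n_O₃/√M_O₃) / (n_O₃/√M_O₃ + n_C₂H₂/√M_C₂H₂)
= (1.86/√48.00) / (1.86/√48.00 + 0.407/√26.04) = 0.2685/(0.2685 + 0.07976) = 0.7710.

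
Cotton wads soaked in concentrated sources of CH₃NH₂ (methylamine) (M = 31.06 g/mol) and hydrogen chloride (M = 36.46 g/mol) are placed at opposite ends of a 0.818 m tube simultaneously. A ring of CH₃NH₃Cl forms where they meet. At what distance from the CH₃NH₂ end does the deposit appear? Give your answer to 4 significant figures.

Distances travelled in equal time are proportional to diffusion rates, so d_CH₃NH₂/d_HCl = √(M_HCl/M_CH₃NH₂) = √(36.46/31.06) = 1.083.
With d_CH₃NH₂ + d_HCl = 0.818 m, d_HCl = 0.818/(1 + 1.083) = 0.3926 m.
d_CH₃NH₂ = 0.818 − 0.3926 = 0.4254 m.

0.4254 m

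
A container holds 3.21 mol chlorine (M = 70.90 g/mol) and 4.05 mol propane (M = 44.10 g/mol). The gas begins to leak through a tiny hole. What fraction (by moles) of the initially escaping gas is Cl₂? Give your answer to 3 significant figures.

The effusion rate of species i is ∝ p_i/√M_i ∝ n_i/√M_i.
Mole fraction of Cl₂ in the effusate = (n_Cl₂/√M_Cl₂) / (n_Cl₂/√M_Cl₂ + n_C₃H₈/√M_C₃H₈)
= (3.21/√70.90) / (3.21/√70.90 + 4.05/√44.10) = 0.3812/(0.3812 + 0.6099) = 0.385.

0.385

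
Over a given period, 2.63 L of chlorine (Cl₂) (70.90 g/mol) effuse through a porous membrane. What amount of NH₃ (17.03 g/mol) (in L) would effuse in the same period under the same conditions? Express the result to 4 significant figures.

5.366 L

Since effusion rate ∝ 1/√M, rate_NH₃/rate_Cl₂ = √(M_Cl₂/M_NH₃) = √(70.90/17.03) = √4.163 = 2.040.
So the volume for NH₃ is 2.63 × 2.040 = 5.366 L.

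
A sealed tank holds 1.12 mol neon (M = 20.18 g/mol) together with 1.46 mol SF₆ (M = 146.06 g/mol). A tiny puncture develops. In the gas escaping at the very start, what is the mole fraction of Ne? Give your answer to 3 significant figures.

0.674

Each component's effusion rate ∝ (its partial pressure)·(1/√M) ∝ n_i/√M_i.
x_Ne(eff) = (n_Ne/√M_Ne) / (n_Ne/√M_Ne + n_SF₆/√M_SF₆)
= (1.12/√20.18) / (1.12/√20.18 + 1.46/√146.06) = 0.2493/(0.2493 + 0.1208) = 0.674.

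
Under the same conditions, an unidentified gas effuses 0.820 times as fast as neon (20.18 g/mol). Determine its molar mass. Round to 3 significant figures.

30.0 g/mol

Using Graham's law: rate_X/rate_Ne = √(M_Ne/M_X).
0.820 = √(20.18/M_X)
M_X = 20.18 / 0.820² = 20.18 / 0.6724 = 30.0 g/mol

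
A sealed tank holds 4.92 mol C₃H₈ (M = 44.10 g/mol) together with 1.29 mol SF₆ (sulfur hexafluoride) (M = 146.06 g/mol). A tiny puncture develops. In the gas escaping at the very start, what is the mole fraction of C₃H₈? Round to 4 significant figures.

Effusion rate of each component ∝ n_i/√M_i (partial pressure × 1/√M).
Mole fraction of C₃H₈ in the effusate = (n_C₃H₈/√M_C₃H₈) / (n_C₃H₈/√M_C₃H₈ + n_SF₆/√M_SF₆)
= (4.92/√44.10) / (4.92/√44.10 + 1.29/√146.06) = 0.7409/(0.7409 + 0.1067) = 0.8741.

0.8741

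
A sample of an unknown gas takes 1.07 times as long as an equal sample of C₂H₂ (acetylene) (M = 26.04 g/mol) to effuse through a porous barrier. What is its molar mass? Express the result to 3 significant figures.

Graham's law gives t_X/t_C₂H₂ = √(M_X/M_C₂H₂).
1.07 = √(M_X/26.04)
M_X = 26.04 × 1.07² = 26.04 × 1.145 = 29.8 g/mol

29.8 g/mol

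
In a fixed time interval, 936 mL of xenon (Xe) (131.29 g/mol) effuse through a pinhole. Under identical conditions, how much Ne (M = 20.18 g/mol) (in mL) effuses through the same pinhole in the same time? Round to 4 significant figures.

2387 mL

Graham's law gives rate_Ne/rate_Xe = √(M_Xe/M_Ne) = √(131.29/20.18) = √6.506 = 2.551.
So the volume for Ne is 936 × 2.551 = 2387 mL.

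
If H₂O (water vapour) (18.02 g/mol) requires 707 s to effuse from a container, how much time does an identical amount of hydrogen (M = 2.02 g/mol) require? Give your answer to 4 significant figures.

236.7 s

Graham's law gives t_H₂/t_H₂O = √(M_H₂/M_H₂O) = √(2.02/18.02) = √0.1121 = 0.3348.
So the time for H₂ is 707 × 0.3348 = 236.7 s.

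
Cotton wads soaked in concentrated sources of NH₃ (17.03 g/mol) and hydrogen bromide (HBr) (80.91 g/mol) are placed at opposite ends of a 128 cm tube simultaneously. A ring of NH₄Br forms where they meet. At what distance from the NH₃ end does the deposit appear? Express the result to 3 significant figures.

The fronts meet when d_NH₃ + d_HBr = L with d_NH₃/d_HBr = √(M_HBr/M_NH₃) (Graham's law). Here √(M_HBr/M_NH₃) = √(80.91/17.03) = 2.180.
With d_NH₃ + d_HBr = 128 cm, d_HBr = 128/(1 + 2.180) = 40.26 cm.
d_NH₃ = 128 − 40.26 = 87.7 cm.

87.7 cm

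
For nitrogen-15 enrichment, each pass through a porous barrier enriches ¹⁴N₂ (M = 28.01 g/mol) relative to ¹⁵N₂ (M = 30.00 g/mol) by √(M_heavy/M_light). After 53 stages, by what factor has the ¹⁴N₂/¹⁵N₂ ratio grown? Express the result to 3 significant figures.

Each stage multiplies the ratio by α = √(30.00/28.01), so after 53 stages the overall factor is α^53 = (30.00/28.01)^(53/2).
= 1.07105^(53/2) = 6.16.

6.16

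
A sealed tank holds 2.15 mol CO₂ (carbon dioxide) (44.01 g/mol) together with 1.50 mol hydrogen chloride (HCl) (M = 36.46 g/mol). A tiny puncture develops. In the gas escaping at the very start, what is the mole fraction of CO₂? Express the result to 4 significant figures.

0.5661

Effusion rate of each component ∝ n_i/√M_i (partial pressure × 1/√M).
Mole fraction of CO₂ in the effusate = (n_CO₂/√M_CO₂) / (n_CO₂/√M_CO₂ + n_HCl/√M_HCl)
= (2.15/√44.01) / (2.15/√44.01 + 1.50/√36.46) = 0.3241/(0.3241 + 0.2484) = 0.5661.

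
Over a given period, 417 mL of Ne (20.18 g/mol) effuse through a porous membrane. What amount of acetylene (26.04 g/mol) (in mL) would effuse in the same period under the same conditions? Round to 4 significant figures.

367.1 mL

Using Graham's law: rate_C₂H₂/rate_Ne = √(M_Ne/M_C₂H₂) = √(20.18/26.04) = √0.7750 = 0.8803.
So the volume for C₂H₂ is 417 × 0.8803 = 367.1 mL.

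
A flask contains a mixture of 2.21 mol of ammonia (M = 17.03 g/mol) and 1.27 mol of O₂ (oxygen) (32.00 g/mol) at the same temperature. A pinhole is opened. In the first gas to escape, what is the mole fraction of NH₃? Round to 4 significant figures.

0.7046

Each component's effusion rate ∝ (its partial pressure)·(1/√M) ∝ n_i/√M_i.
x_NH₃(eff) = (n_NH₃/√M_NH₃) / (n_NH₃/√M_NH₃ + n_O₂/√M_O₂)
= (2.21/√17.03) / (2.21/√17.03 + 1.27/√32.00) = 0.5355/(0.5355 + 0.2245) = 0.7046.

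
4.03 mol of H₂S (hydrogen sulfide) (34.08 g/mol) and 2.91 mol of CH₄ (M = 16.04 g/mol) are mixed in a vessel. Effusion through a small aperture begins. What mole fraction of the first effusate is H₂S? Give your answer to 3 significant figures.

0.487

Each component's effusion rate ∝ (its partial pressure)·(1/√M) ∝ n_i/√M_i.
x_H₂S(eff) = (n_H₂S/√M_H₂S) / (n_H₂S/√M_H₂S + n_CH₄/√M_CH₄)
= (4.03/√34.08) / (4.03/√34.08 + 2.91/√16.04) = 0.6903/(0.6903 + 0.7266) = 0.487.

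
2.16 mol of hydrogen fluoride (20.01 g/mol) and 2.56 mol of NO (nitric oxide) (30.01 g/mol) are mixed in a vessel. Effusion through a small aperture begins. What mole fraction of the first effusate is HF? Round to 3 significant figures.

0.508

Each component's effusion rate ∝ (its partial pressure)·(1/√M) ∝ n_i/√M_i.
Mole fraction of HF in the effusate = (n_HF/√M_HF) / (n_HF/√M_HF + n_NO/√M_NO)
= (2.16/√20.01) / (2.16/√20.01 + 2.56/√30.01) = 0.4829/(0.4829 + 0.4673) = 0.508.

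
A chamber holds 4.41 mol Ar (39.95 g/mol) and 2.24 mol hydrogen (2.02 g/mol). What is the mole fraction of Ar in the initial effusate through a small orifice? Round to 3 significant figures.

0.307

Effusion rate of each component ∝ n_i/√M_i (partial pressure × 1/√M).
So x_Ar in the escaping gas = (n_Ar/√M_Ar) / Σ(n_i/√M_i)
= (4.41/√39.95) / (4.41/√39.95 + 2.24/√2.02) = 0.6977/(0.6977 + 1.576) = 0.307.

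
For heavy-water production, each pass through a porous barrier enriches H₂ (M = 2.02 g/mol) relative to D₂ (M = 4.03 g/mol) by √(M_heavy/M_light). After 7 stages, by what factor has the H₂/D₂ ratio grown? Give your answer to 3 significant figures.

11.2

Each stage multiplies the ratio by α = √(4.03/2.02), so after 7 stages the overall factor is α^7 = (4.03/2.02)^(7/2).
= 1.99505^(7/2) = 11.2.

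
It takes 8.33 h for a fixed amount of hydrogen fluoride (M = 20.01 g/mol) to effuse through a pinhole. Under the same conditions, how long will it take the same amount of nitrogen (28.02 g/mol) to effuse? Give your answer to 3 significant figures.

9.86 h

Using Graham's law: t_N₂/t_HF = √(M_N₂/M_HF) = √(28.02/20.01) = √1.400 = 1.183.
So the time for N₂ is 8.33 × 1.183 = 9.86 h.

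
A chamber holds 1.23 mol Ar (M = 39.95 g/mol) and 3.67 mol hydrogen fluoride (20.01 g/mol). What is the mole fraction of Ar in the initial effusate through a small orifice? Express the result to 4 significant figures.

Effusion rate of each component ∝ n_i/√M_i (partial pressure × 1/√M).
x_Ar(eff) = (n_Ar/√M_Ar) / (n_Ar/√M_Ar + n_HF/√M_HF)
= (1.23/√39.95) / (1.23/√39.95 + 3.67/√20.01) = 0.1946/(0.1946 + 0.8204) = 0.1917.

0.1917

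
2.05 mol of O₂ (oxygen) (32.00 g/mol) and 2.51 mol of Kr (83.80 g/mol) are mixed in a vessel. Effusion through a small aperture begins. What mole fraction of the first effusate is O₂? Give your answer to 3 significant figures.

Effusion rate of each component ∝ n_i/√M_i (partial pressure × 1/√M).
x_O₂(eff) = (n_O₂/√M_O₂) / (n_O₂/√M_O₂ + n_Kr/√M_Kr)
= (2.05/√32.00) / (2.05/√32.00 + 2.51/√83.80) = 0.3624/(0.3624 + 0.2742) = 0.569.

0.569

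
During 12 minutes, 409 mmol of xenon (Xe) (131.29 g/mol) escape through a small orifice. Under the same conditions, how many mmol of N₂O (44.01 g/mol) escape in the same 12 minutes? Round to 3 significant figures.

706 mmol

Graham's law gives rate_N₂O/rate_Xe = √(M_Xe/M_N₂O) = √(131.29/44.01) = √2.983 = 1.727.
So the amount for N₂O is 409 × 1.727 = 706 mmol.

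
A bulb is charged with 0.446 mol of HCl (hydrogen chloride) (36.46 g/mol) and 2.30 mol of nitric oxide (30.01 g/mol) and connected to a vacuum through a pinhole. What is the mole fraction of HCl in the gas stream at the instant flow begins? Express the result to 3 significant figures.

0.150

Each component's effusion rate ∝ (its partial pressure)·(1/√M) ∝ n_i/√M_i.
x_HCl(eff) = (n_HCl/√M_HCl) / (n_HCl/√M_HCl + n_NO/√M_NO)
= (0.446/√36.46) / (0.446/√36.46 + 2.30/√30.01) = 0.07386/(0.07386 + 0.4199) = 0.150.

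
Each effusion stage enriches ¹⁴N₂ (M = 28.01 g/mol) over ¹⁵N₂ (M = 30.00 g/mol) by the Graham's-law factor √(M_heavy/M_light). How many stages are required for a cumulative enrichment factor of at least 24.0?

With α = √(30.00/28.01) per stage, ln α = ½ ln(1.07105) = 0.03432.
Need α^N ≥ 24.0 ⇒ N ≥ ln(24.0) / ln α = 3.178 / 0.03432 = 92.61.
Rounding up, N = 93 stages.

93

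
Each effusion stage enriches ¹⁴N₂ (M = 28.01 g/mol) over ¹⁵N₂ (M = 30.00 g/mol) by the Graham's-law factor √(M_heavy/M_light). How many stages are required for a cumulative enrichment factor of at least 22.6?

91

Single-stage factor α = √(30.00/28.01), so ln α = ½ ln(1.07105) = 0.03432.
Need α^N ≥ 22.6 ⇒ N ≥ ln(22.6) / ln α = 3.118 / 0.03432 = 90.85.
Rounding up, N = 91 stages.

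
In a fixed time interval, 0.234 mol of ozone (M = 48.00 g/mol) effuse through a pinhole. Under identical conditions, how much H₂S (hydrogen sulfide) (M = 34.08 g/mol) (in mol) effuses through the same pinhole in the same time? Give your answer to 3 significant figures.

0.278 mol

From Graham's law, rate_H₂S/rate_O₃ = √(M_O₃/M_H₂S) = √(48.00/34.08) = √1.408 = 1.187.
So the amount for H₂S is 0.234 × 1.187 = 0.278 mol.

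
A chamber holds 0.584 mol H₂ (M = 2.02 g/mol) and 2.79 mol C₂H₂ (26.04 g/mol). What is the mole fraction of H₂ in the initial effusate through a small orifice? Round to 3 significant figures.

Effusion rate of each component ∝ n_i/√M_i (partial pressure × 1/√M).
x_H₂(eff) = (n_H₂/√M_H₂) / (n_H₂/√M_H₂ + n_C₂H₂/√M_C₂H₂)
= (0.584/√2.02) / (0.584/√2.02 + 2.79/√26.04) = 0.4109/(0.4109 + 0.5467) = 0.429.

0.429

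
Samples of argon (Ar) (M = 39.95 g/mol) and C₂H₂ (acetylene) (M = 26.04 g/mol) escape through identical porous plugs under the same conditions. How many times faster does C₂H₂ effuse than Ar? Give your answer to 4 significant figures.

By Graham's law, rate_C₂H₂/rate_Ar = √(M_Ar/M_C₂H₂) = √(39.95/26.04) = √1.534 = 1.239.

1.239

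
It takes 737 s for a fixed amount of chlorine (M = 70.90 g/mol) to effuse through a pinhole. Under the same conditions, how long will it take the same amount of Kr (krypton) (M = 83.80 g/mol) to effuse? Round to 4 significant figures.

Using Graham's law: t_Kr/t_Cl₂ = √(M_Kr/M_Cl₂) = √(83.80/70.90) = √1.182 = 1.087.
So the time for Kr is 737 × 1.087 = 801.2 s.

801.2 s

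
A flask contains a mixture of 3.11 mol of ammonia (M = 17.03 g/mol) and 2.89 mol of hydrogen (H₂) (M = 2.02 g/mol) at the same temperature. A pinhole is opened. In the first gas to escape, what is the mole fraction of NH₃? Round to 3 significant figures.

0.270

Rate_i ∝ x_i/√M_i (Graham's law weighted by mole fraction), so the effusate composition follows n_i/√M_i.
x_NH₃(eff) = (n_NH₃/√M_NH₃) / (n_NH₃/√M_NH₃ + n_H₂/√M_H₂)
= (3.11/√17.03) / (3.11/√17.03 + 2.89/√2.02) = 0.7536/(0.7536 + 2.033) = 0.270.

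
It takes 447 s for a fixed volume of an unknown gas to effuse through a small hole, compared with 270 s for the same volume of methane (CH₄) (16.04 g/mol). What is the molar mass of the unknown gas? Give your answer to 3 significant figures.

44.0 g/mol

Graham's law gives t_X/t_CH₄ = √(M_X/M_CH₄).
447/270 = 1.656 = √(M_X/16.04)
M_X = 16.04 × 1.656² = 16.04 × 2.741 = 44.0 g/mol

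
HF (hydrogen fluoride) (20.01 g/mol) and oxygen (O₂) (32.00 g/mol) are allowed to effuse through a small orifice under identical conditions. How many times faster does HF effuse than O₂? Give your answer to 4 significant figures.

Using Graham's law: rate_HF/rate_O₂ = √(M_O₂/M_HF) = √(32.00/20.01) = √1.599 = 1.265.

1.265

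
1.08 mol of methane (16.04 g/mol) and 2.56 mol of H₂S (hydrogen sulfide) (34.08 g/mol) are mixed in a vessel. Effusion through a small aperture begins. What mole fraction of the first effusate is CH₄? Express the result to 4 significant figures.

0.3808

Rate_i ∝ x_i/√M_i (Graham's law weighted by mole fraction), so the effusate composition follows n_i/√M_i.
So x_CH₄ in the escaping gas = (n_CH₄/√M_CH₄) / Σ(n_i/√M_i)
= (1.08/√16.04) / (1.08/√16.04 + 2.56/√34.08) = 0.2697/(0.2697 + 0.4385) = 0.3808.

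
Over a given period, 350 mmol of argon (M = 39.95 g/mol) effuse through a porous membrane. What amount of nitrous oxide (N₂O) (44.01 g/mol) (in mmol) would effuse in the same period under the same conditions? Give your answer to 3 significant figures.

333 mmol

Since effusion rate ∝ 1/√M, rate_N₂O/rate_Ar = √(M_Ar/M_N₂O) = √(39.95/44.01) = √0.9077 = 0.9528.
So the amount for N₂O is 350 × 0.9528 = 333 mmol.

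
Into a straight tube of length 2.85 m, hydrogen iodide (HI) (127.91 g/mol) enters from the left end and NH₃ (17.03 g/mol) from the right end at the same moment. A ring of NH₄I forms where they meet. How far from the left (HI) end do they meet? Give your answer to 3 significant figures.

0.762 m

Graham's law gives d_HI/d_NH₃ = rate_HI/rate_NH₃ = √(M_NH₃/M_HI) = √(17.03/127.91) = 0.3649.
With d_HI + d_NH₃ = 2.85 m, d_NH₃ = 2.85/(1 + 0.3649) = 2.088 m.
d_HI = 2.85 − 2.088 = 0.762 m.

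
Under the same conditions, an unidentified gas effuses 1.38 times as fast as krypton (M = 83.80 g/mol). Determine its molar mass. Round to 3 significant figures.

44.0 g/mol

Using Graham's law: rate_X/rate_Kr = √(M_Kr/M_X).
1.38 = √(83.80/M_X)
M_X = 83.80 / 1.38² = 83.80 / 1.904 = 44.0 g/mol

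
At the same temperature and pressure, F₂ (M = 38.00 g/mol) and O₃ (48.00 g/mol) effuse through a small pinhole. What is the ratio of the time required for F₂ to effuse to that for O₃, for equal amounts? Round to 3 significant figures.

0.890

Graham's law gives t_F₂/t_O₃ = √(M_F₂/M_O₃) = √(38.00/48.00) = √0.7917 = 0.890.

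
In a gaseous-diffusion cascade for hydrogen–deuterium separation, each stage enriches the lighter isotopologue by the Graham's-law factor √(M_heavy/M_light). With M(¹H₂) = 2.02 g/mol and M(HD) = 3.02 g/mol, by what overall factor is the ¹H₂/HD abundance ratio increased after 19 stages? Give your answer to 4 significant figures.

45.63

After 19 stages the ratio has grown by (√(3.02/2.02))^19 = (3.02/2.02)^(19/2).
= 1.49505^(19/2) = 45.63.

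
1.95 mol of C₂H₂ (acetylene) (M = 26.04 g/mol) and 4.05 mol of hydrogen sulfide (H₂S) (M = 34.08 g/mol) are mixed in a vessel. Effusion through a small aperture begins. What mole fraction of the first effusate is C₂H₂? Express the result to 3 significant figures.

The effusion rate of species i is ∝ p_i/√M_i ∝ n_i/√M_i.
x_C₂H₂(eff) = (n_C₂H₂/√M_C₂H₂) / (n_C₂H₂/√M_C₂H₂ + n_H₂S/√M_H₂S)
= (1.95/√26.04) / (1.95/√26.04 + 4.05/√34.08) = 0.3821/(0.3821 + 0.6938) = 0.355.

0.355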